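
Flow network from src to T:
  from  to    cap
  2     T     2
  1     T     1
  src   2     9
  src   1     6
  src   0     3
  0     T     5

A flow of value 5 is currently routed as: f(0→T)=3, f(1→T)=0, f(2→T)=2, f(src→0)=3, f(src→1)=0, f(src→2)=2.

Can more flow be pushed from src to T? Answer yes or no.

Yes

Residual path src→1→T has bottleneck 1 > 0.
Pushing 1 along it raises the flow to 6, so the given flow is not maximum.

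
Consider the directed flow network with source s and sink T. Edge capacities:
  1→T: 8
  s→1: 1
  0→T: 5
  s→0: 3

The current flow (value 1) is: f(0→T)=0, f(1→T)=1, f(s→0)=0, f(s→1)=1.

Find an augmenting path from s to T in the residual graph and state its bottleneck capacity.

Residual along s→0→T: s→0: 3, 0→T: 5.
Bottleneck = min = 3.

s→0→T, bottleneck 3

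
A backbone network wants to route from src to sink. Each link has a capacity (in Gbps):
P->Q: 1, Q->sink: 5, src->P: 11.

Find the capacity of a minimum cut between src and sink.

Max flow = 1 (via 1 augmenting path).
In the residual at optimum, the set reachable from src is {P, src}.
Cut edges: P->Q (cap 1). Sum = 1.

1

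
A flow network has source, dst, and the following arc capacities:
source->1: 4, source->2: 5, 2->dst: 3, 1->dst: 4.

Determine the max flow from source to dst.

Augment source->1->dst: bottleneck 4. Total 4.
Augment source->2->dst: bottleneck 3. Total 7.
No augmenting path remains in the residual graph.

7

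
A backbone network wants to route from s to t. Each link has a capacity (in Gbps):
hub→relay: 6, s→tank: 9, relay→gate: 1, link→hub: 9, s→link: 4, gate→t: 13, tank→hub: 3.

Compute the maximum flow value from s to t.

1

Augment s→link→hub→relay→gate→t: bottleneck 1. Total 1.
No augmenting path remains in the residual graph.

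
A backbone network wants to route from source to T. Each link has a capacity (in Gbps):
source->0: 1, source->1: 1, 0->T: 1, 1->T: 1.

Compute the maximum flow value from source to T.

Augment source->0->T: bottleneck 1. Total 1.
Augment source->1->T: bottleneck 1. Total 2.
No augmenting path remains in the residual graph.

2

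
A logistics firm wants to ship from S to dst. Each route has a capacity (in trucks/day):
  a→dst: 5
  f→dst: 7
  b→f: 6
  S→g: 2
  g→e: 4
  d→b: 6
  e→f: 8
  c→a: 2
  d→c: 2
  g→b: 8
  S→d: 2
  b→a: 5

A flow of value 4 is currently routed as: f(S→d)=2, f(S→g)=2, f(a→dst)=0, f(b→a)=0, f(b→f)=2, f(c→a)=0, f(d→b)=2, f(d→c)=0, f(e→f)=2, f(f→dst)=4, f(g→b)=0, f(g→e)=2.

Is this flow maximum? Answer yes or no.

Residual reachable from S: {S}; dst is not reachable.
Saturated cut: S→g, S→d with total capacity 4 = current flow value. Flow is maximum.

Yes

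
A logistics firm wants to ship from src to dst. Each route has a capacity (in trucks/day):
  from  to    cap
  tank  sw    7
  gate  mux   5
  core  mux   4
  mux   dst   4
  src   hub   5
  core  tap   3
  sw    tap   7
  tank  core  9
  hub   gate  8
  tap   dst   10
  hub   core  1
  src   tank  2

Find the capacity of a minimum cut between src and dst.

Max flow = 7 (via 3 augmenting paths).
In the residual at optimum, the set reachable from src is {src}.
Cut edges: src->tank (cap 2), src->hub (cap 5). Sum = 7.

7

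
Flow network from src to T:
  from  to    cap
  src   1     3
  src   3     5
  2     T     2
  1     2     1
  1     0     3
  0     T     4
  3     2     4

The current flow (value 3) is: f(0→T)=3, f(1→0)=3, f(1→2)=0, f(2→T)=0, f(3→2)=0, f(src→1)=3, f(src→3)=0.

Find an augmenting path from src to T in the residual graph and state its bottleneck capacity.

Residual along src→3→2→T: src→3: 5, 3→2: 4, 2→T: 2.
Bottleneck = min = 2.

src→3→2→T, bottleneck 2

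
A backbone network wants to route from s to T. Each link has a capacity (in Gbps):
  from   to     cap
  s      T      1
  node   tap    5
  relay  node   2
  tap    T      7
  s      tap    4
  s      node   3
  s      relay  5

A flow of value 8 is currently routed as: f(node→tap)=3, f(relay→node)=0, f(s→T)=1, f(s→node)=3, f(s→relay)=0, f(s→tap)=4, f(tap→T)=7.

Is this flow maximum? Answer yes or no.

Residual reachable from s: {node, relay, s, tap}; T is not reachable.
Saturated cut: s→T, tap→T with total capacity 8 = current flow value. Flow is maximum.

Yes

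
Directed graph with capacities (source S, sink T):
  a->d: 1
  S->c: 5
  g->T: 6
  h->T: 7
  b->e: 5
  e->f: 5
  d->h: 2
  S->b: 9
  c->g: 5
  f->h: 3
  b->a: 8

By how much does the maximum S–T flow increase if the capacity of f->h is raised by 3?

2

Original max flow = 9.
After raising cap(f->h), augmenting paths through that edge carry 2 more units.
New max flow = 11. Increase = 2.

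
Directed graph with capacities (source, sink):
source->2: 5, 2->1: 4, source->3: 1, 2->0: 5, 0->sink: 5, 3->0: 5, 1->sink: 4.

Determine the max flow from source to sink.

6

Augment source->2->1->sink: bottleneck 4. Total 4.
Augment source->2->0->sink: bottleneck 1. Total 5.
Augment source->3->0->sink: bottleneck 1. Total 6.
No augmenting path remains in the residual graph.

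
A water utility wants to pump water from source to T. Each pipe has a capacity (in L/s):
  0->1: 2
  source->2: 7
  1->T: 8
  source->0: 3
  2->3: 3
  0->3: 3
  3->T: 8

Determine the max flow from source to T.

6

Augment source->2->3->T: bottleneck 3. Total 3.
Augment source->0->3->T: bottleneck 3. Total 6.
No augmenting path remains in the residual graph.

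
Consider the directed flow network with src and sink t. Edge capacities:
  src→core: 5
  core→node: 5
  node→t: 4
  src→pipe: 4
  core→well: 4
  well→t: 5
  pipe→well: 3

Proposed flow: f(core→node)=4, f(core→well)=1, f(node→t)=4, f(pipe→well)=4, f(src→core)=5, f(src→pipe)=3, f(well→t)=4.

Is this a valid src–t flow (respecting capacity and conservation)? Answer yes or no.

No

Capacity violated on pipe→well: flow 4 > capacity 3.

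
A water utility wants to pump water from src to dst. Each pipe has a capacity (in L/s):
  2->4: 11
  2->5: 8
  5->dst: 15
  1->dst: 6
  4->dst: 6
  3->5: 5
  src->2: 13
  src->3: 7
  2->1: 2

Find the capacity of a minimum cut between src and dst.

Max flow = 18 (via 4 augmenting paths).
In the residual at optimum, the set reachable from src is {3, src}.
Cut edges: src->2 (cap 13), 3->5 (cap 5). Sum = 18.

18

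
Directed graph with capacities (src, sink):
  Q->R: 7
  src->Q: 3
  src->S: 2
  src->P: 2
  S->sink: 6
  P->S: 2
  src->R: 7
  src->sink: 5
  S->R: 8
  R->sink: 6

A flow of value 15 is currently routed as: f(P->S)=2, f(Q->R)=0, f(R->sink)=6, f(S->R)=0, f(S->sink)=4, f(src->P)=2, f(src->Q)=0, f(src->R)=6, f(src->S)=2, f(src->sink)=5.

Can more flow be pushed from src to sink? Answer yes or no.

Residual reachable from src: {Q, R, src}; sink is not reachable.
Saturated cut: src->P, src->S, src->sink, R->sink with total capacity 15 = current flow value. Flow is maximum.

No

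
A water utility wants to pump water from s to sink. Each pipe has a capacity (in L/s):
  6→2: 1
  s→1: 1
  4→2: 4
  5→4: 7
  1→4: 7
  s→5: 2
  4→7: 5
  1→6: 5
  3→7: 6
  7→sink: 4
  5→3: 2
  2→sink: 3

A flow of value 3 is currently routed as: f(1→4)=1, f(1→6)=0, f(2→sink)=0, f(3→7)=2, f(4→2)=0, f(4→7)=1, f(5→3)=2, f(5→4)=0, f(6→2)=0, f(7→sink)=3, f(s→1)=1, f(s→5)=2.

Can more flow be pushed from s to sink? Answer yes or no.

No

Residual reachable from s: {s}; sink is not reachable.
Saturated cut: s→5, s→1 with total capacity 3 = current flow value. Flow is maximum.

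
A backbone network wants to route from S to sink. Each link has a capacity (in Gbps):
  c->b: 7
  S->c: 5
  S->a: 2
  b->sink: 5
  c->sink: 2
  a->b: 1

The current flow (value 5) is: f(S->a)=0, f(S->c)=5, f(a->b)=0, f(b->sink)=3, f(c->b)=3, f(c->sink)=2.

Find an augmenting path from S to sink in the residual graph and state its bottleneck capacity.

Residual along S->a->b->sink: S->a: 2, a->b: 1, b->sink: 2.
Bottleneck = min = 1.

S->a->b->sink, bottleneck 1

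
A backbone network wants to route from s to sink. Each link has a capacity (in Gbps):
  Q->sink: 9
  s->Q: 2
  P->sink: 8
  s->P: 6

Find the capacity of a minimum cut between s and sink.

8

Max flow = 8 (via 2 augmenting paths).
In the residual at optimum, the set reachable from s is {s}.
Cut edges: s->P (cap 6), s->Q (cap 2). Sum = 8.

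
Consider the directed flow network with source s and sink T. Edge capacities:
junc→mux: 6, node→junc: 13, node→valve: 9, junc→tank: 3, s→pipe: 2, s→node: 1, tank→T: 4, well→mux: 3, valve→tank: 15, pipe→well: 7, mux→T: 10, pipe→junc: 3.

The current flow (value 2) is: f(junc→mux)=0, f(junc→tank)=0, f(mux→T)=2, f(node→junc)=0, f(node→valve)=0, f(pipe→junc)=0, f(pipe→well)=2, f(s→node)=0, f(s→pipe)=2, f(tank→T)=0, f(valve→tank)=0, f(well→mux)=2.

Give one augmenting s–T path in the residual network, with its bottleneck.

Residual along s→node→junc→mux→T: s→node: 1, node→junc: 13, junc→mux: 6, mux→T: 8.
Bottleneck = min = 1.

s→node→junc→mux→T, bottleneck 1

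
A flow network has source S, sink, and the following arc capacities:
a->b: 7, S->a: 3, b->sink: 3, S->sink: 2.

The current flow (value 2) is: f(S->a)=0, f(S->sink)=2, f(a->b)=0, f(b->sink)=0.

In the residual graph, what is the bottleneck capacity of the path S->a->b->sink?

3

Residual capacities along the path: S->a: 3, a->b: 7, b->sink: 3.
Minimum is 3.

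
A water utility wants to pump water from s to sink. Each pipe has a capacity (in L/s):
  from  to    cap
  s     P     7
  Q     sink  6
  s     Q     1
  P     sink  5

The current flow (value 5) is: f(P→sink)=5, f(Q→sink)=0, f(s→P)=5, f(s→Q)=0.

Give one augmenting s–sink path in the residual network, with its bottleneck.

s→Q→sink, bottleneck 1

Residual along s→Q→sink: s→Q: 1, Q→sink: 6.
Bottleneck = min = 1.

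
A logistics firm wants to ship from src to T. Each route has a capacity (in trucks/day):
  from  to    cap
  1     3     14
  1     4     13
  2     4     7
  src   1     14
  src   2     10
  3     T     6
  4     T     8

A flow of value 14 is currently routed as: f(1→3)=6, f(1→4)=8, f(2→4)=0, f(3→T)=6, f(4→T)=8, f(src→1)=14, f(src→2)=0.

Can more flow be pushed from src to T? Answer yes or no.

Residual reachable from src: {1, 2, 3, 4, src}; T is not reachable.
Saturated cut: 3→T, 4→T with total capacity 14 = current flow value. Flow is maximum.

No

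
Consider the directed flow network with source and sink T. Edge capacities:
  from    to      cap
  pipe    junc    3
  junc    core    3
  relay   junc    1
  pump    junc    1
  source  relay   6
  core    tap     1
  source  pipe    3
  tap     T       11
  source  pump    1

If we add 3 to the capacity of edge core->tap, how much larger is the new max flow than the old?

2

Original max flow = 1.
After raising cap(core->tap), augmenting paths through that edge carry 2 more units.
New max flow = 3. Increase = 2.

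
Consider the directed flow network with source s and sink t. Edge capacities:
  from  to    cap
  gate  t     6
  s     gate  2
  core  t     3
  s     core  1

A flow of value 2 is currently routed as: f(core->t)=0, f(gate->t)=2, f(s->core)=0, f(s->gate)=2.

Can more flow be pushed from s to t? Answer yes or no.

Yes

Residual path s->core->t has bottleneck 1 > 0.
Pushing 1 along it raises the flow to 3, so the given flow is not maximum.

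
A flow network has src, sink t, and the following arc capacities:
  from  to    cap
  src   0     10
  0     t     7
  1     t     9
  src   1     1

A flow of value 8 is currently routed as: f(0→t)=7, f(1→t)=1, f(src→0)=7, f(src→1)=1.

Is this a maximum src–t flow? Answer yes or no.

Residual reachable from src: {0, src}; t is not reachable.
Saturated cut: src→1, 0→t with total capacity 8 = current flow value. Flow is maximum.

Yes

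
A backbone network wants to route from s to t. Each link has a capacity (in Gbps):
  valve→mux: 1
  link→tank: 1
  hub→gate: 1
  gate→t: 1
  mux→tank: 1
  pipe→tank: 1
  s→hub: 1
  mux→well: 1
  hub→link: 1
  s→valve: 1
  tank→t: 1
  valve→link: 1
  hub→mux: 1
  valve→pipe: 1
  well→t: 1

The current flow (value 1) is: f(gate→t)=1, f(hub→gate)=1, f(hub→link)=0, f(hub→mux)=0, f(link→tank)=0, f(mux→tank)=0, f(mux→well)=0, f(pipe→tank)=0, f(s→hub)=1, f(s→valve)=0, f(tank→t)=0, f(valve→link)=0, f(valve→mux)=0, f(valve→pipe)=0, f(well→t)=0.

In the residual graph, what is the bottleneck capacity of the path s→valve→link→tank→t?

Residual capacities along the path: s→valve: 1, valve→link: 1, link→tank: 1, tank→t: 1.
Minimum is 1.

1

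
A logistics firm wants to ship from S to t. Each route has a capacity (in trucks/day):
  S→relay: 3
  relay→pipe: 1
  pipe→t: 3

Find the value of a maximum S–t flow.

Augment S→relay→pipe→t: bottleneck 1. Total 1.
No augmenting path remains in the residual graph.

1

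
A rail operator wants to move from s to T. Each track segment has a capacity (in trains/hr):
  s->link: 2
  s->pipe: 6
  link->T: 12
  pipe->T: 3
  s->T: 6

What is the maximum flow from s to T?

11

Augment s->T: bottleneck 6. Total 6.
Augment s->pipe->T: bottleneck 3. Total 9.
Augment s->link->T: bottleneck 2. Total 11.
No augmenting path remains in the residual graph.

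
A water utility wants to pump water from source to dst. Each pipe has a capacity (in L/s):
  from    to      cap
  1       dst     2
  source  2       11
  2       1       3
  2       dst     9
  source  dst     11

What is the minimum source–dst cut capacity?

22

Max flow = 22 (via 3 augmenting paths).
In the residual at optimum, the set reachable from source is {source}.
Cut edges: source→2 (cap 11), source→dst (cap 11). Sum = 22.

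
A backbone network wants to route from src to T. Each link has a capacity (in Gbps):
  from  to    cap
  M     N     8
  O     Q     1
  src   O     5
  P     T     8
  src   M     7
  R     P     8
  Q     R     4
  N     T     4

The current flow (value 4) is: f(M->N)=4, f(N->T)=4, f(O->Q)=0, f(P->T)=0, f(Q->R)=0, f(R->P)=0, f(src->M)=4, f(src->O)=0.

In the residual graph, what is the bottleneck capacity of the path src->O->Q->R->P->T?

1

Residual capacities along the path: src->O: 5, O->Q: 1, Q->R: 4, R->P: 8, P->T: 8.
Minimum is 1.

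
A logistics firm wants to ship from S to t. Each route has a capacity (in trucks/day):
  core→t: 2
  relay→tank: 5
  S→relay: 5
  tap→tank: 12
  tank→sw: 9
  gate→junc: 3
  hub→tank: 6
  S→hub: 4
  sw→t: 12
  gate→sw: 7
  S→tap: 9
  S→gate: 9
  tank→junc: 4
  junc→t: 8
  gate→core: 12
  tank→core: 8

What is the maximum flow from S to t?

Augment S→gate→junc→t: bottleneck 3. Total 3.
Augment S→gate→core→t: bottleneck 2. Total 5.
Augment S→gate→sw→t: bottleneck 4. Total 9.
Augment S→tap→tank→junc→t: bottleneck 4. Total 13.
Augment S→tap→tank→sw→t: bottleneck 5. Total 18.
Augment S→hub→tank→sw→t: bottleneck 3. Total 21.
No augmenting path remains in the residual graph.

21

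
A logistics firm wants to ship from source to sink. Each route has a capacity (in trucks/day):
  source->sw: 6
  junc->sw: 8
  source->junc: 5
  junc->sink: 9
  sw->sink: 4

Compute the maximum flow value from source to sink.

9

Augment source->junc->sink: bottleneck 5. Total 5.
Augment source->sw->sink: bottleneck 4. Total 9.
No augmenting path remains in the residual graph.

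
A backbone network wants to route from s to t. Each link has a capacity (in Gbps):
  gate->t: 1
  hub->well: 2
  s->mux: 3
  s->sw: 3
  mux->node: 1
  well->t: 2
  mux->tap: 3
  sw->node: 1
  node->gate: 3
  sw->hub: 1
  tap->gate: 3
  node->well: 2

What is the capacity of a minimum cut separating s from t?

3

Max flow = 3 (via 3 augmenting paths).
In the residual at optimum, the set reachable from s is {gate, hub, mux, node, s, sw, tap, well}.
Cut edges: gate->t (cap 1), well->t (cap 2). Sum = 3.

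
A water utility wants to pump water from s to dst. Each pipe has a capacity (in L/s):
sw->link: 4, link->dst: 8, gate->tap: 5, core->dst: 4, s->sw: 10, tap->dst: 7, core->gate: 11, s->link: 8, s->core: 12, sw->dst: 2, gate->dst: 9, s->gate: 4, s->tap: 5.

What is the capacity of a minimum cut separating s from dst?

30

Max flow = 30 (via 7 augmenting paths).
In the residual at optimum, the set reachable from s is {core, gate, link, s, sw, tap}.
Cut edges: sw->dst (cap 2), core->dst (cap 4), gate->dst (cap 9), tap->dst (cap 7), link->dst (cap 8). Sum = 30.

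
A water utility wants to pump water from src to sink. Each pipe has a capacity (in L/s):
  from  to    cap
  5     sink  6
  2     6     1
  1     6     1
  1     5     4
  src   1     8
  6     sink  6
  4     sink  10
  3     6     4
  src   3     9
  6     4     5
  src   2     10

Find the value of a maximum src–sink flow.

10

Augment src→2→6→sink: bottleneck 1. Total 1.
Augment src→3→6→sink: bottleneck 4. Total 5.
Augment src→1→6→sink: bottleneck 1. Total 6.
Augment src→1→5→sink: bottleneck 4. Total 10.
No augmenting path remains in the residual graph.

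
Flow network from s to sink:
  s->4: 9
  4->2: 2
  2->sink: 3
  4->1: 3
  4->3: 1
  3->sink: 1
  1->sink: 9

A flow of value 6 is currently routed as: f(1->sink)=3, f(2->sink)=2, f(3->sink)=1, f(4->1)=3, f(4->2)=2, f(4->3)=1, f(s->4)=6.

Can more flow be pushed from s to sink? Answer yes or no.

No

Residual reachable from s: {4, s}; sink is not reachable.
Saturated cut: 4->3, 4->1, 4->2 with total capacity 6 = current flow value. Flow is maximum.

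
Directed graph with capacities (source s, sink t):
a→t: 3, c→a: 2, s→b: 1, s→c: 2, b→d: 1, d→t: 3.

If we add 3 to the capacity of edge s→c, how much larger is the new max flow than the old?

0

Original max flow = 3.
Even with extra capacity on s→c, another cut of capacity 3 remains binding.
New max flow = 3. Increase = 0.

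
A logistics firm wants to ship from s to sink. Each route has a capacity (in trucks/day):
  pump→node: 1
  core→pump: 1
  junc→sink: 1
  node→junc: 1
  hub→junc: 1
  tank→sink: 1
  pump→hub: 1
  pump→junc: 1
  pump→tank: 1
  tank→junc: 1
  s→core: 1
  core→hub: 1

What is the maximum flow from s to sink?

Augment s→core→pump→tank→sink: bottleneck 1. Total 1.
No augmenting path remains in the residual graph.

1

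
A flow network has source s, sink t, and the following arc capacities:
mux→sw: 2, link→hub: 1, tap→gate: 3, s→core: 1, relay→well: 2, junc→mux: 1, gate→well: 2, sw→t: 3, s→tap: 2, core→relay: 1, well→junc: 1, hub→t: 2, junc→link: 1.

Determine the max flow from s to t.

Augment s→core→relay→well→junc→mux→sw→t: bottleneck 1. Total 1.
No augmenting path remains in the residual graph.

1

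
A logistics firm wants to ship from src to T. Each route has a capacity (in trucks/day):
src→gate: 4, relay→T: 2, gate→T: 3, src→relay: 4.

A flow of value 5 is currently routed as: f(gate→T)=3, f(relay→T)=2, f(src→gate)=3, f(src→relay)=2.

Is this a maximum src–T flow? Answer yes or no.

Residual reachable from src: {gate, relay, src}; T is not reachable.
Saturated cut: gate→T, relay→T with total capacity 5 = current flow value. Flow is maximum.

Yes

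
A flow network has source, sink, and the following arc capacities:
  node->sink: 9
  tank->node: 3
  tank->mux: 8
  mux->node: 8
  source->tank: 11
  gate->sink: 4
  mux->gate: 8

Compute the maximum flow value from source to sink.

11

Augment source->tank->node->sink: bottleneck 3. Total 3.
Augment source->tank->mux->node->sink: bottleneck 6. Total 9.
Augment source->tank->mux->gate->sink: bottleneck 2. Total 11.
No augmenting path remains in the residual graph.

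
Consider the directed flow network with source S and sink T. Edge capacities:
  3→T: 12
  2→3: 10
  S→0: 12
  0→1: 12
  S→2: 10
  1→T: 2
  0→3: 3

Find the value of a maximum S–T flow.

14

Augment S→2→3→T: bottleneck 10. Total 10.
Augment S→0→3→T: bottleneck 2. Total 12.
Augment S→0→1→T: bottleneck 2. Total 14.
No augmenting path remains in the residual graph.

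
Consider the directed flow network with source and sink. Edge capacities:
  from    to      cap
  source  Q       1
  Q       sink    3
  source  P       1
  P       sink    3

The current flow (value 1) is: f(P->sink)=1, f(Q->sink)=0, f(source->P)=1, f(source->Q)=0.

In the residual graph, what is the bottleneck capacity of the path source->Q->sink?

Residual capacities along the path: source->Q: 1, Q->sink: 3.
Minimum is 1.

1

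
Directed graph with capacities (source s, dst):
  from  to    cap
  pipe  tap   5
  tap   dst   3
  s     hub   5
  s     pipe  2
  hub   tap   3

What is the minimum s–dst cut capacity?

3

Max flow = 3 (via 2 augmenting paths).
In the residual at optimum, the set reachable from s is {hub, pipe, s, tap}.
Cut edges: tap→dst (cap 3). Sum = 3.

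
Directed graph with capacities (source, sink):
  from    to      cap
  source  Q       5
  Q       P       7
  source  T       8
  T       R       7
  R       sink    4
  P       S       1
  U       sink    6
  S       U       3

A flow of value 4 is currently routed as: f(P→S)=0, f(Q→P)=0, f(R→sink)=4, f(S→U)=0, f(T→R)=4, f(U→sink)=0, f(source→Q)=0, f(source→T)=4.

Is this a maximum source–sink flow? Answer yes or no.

No

Residual path source→Q→P→S→U→sink has bottleneck 1 > 0.
Pushing 1 along it raises the flow to 5, so the given flow is not maximum.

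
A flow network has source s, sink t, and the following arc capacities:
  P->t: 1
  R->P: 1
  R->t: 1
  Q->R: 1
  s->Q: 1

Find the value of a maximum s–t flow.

Augment s->Q->R->t: bottleneck 1. Total 1.
No augmenting path remains in the residual graph.

1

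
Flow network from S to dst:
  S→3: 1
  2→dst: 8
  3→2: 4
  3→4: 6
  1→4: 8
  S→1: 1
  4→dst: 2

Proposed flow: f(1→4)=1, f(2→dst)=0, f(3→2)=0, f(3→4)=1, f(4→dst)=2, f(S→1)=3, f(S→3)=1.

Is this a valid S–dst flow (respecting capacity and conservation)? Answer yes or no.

No

Capacity violated on S→1: flow 3 > capacity 1.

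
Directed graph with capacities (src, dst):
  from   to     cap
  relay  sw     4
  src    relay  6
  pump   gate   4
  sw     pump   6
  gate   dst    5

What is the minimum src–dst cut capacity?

4

Max flow = 4 (via 1 augmenting path).
In the residual at optimum, the set reachable from src is {relay, src}.
Cut edges: relay->sw (cap 4). Sum = 4.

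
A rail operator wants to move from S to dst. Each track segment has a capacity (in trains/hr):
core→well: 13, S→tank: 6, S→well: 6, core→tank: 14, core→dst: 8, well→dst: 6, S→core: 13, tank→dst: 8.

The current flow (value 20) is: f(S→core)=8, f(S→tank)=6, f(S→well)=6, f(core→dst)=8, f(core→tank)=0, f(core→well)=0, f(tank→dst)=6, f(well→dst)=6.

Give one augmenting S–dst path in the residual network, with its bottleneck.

S→core→tank→dst, bottleneck 2

Residual along S→core→tank→dst: S→core: 5, core→tank: 14, tank→dst: 2.
Bottleneck = min = 2.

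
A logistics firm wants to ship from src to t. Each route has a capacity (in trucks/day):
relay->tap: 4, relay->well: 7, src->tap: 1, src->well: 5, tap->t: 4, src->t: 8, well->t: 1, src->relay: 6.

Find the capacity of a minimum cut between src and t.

13

Max flow = 13 (via 4 augmenting paths).
In the residual at optimum, the set reachable from src is {relay, src, tap, well}.
Cut edges: src->t (cap 8), well->t (cap 1), tap->t (cap 4). Sum = 13.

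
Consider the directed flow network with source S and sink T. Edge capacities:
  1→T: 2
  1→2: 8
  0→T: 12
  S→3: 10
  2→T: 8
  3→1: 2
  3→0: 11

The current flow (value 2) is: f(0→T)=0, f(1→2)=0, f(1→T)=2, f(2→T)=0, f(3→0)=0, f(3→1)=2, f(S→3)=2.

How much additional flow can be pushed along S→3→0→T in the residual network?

Residual capacities along the path: S→3: 8, 3→0: 11, 0→T: 12.
Minimum is 8.

8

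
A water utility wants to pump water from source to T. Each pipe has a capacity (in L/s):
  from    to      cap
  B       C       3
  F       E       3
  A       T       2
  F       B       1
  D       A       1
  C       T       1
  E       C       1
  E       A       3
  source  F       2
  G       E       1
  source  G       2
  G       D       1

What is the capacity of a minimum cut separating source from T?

Max flow = 3 (via 3 augmenting paths).
In the residual at optimum, the set reachable from source is {A, B, C, D, E, F, G, source}.
Cut edges: A->T (cap 2), C->T (cap 1). Sum = 3.

3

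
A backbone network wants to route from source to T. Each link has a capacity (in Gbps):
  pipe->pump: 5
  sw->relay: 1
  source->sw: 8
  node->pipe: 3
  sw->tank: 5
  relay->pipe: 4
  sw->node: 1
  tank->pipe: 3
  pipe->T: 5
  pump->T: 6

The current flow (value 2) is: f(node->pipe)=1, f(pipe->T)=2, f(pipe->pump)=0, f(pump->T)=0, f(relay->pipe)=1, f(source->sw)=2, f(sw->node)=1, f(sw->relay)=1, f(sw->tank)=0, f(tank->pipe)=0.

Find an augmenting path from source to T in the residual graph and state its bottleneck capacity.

Residual along source->sw->tank->pipe->T: source->sw: 6, sw->tank: 5, tank->pipe: 3, pipe->T: 3.
Bottleneck = min = 3.

source->sw->tank->pipe->T, bottleneck 3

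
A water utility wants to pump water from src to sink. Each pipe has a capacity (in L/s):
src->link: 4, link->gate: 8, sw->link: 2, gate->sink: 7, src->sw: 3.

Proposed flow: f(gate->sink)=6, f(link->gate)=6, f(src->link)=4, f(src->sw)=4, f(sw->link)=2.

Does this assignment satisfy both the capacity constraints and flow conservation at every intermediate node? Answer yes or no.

No

Capacity violated on src->sw: flow 4 > capacity 3.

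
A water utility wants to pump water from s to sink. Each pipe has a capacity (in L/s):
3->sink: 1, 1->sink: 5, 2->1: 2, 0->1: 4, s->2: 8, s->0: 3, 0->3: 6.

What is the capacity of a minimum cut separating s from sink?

5

Max flow = 5 (via 3 augmenting paths).
In the residual at optimum, the set reachable from s is {2, s}.
Cut edges: s->0 (cap 3), 2->1 (cap 2). Sum = 5.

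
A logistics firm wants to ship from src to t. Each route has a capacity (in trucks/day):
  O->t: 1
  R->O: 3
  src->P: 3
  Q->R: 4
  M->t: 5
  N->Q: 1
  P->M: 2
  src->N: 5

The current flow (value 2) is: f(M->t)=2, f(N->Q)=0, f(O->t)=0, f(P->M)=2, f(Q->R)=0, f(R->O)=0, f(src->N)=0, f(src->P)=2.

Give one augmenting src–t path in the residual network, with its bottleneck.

Residual along src->N->Q->R->O->t: src->N: 5, N->Q: 1, Q->R: 4, R->O: 3, O->t: 1.
Bottleneck = min = 1.

src->N->Q->R->O->t, bottleneck 1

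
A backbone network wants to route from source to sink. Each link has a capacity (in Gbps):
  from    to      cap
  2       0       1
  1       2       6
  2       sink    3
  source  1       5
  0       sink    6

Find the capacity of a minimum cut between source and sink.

4

Max flow = 4 (via 2 augmenting paths).
In the residual at optimum, the set reachable from source is {1, 2, source}.
Cut edges: 2->0 (cap 1), 2->sink (cap 3). Sum = 4.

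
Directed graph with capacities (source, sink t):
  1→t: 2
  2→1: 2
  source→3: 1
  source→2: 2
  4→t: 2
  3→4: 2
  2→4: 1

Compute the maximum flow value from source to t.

3

Augment source→2→1→t: bottleneck 2. Total 2.
Augment source→3→4→t: bottleneck 1. Total 3.
No augmenting path remains in the residual graph.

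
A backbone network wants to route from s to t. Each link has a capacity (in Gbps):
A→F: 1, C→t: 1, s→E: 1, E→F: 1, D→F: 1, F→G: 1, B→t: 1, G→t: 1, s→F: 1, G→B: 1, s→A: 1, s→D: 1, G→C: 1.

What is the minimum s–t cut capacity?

Max flow = 1 (via 1 augmenting path).
In the residual at optimum, the set reachable from s is {A, D, E, F, s}.
Cut edges: F→G (cap 1). Sum = 1.

1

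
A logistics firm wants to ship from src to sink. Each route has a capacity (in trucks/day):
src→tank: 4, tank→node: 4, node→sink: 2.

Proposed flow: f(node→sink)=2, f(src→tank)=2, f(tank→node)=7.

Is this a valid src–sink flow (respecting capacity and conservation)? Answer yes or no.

Capacity violated on tank→node: flow 7 > capacity 4.

No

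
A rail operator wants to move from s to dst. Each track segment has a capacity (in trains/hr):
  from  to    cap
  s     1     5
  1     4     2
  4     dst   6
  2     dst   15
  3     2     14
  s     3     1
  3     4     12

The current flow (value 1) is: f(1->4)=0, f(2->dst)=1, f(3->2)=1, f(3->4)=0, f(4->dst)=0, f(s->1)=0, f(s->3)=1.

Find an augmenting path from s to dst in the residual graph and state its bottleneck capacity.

Residual along s->1->4->dst: s->1: 5, 1->4: 2, 4->dst: 6.
Bottleneck = min = 2.

s->1->4->dst, bottleneck 2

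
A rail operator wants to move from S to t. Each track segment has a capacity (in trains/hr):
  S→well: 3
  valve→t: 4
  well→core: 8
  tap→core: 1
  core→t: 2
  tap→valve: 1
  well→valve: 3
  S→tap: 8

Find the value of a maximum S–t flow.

5

Augment S→tap→valve→t: bottleneck 1. Total 1.
Augment S→tap→core→t: bottleneck 1. Total 2.
Augment S→well→valve→t: bottleneck 3. Total 5.
No augmenting path remains in the residual graph.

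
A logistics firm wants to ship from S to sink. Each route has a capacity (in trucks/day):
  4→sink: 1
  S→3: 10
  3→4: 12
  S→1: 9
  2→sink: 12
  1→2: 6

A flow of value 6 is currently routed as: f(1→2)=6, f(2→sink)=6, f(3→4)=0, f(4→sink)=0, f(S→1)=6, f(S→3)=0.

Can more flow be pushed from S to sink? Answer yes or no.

Residual path S→3→4→sink has bottleneck 1 > 0.
Pushing 1 along it raises the flow to 7, so the given flow is not maximum.

Yes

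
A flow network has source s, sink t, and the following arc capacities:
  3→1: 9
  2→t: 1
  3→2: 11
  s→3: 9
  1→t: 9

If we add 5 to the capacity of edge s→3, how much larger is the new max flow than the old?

1

Original max flow = 9.
After raising cap(s→3), augmenting paths through that edge carry 1 more unit.
New max flow = 10. Increase = 1.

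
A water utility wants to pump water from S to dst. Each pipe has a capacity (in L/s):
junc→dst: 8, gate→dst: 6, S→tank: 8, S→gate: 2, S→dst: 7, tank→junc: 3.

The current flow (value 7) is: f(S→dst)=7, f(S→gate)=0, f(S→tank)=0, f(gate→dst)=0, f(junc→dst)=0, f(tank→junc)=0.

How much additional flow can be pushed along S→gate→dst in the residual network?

Residual capacities along the path: S→gate: 2, gate→dst: 6.
Minimum is 2.

2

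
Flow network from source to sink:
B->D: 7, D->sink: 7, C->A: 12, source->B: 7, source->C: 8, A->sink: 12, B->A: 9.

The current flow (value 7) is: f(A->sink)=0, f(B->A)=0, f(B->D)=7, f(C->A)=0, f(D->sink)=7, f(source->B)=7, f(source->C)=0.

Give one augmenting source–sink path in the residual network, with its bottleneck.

Residual along source->C->A->sink: source->C: 8, C->A: 12, A->sink: 12.
Bottleneck = min = 8.

source->C->A->sink, bottleneck 8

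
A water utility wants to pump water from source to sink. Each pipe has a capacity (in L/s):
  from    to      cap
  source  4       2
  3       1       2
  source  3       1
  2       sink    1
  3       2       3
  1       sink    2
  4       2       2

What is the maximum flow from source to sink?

Augment source→3→1→sink: bottleneck 1. Total 1.
Augment source→4→2→sink: bottleneck 1. Total 2.
No augmenting path remains in the residual graph.

2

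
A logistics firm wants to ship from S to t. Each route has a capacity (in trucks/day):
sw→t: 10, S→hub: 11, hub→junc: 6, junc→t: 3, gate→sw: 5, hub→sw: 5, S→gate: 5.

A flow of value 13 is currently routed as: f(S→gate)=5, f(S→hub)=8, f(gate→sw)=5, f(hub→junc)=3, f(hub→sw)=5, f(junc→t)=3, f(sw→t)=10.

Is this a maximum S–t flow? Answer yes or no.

Yes

Residual reachable from S: {S, hub, junc}; t is not reachable.
Saturated cut: S→gate, hub→sw, junc→t with total capacity 13 = current flow value. Flow is maximum.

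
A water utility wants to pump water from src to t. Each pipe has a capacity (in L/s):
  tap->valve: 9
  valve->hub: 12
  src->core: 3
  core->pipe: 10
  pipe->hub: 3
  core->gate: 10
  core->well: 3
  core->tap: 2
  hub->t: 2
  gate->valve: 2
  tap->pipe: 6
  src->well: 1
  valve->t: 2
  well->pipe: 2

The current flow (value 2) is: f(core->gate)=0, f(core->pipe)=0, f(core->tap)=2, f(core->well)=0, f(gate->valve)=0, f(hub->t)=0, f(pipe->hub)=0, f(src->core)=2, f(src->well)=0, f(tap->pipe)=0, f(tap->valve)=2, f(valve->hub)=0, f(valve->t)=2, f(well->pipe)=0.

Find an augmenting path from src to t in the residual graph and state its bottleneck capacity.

Residual along src->core->pipe->hub->t: src->core: 1, core->pipe: 10, pipe->hub: 3, hub->t: 2.
Bottleneck = min = 1.

src->core->pipe->hub->t, bottleneck 1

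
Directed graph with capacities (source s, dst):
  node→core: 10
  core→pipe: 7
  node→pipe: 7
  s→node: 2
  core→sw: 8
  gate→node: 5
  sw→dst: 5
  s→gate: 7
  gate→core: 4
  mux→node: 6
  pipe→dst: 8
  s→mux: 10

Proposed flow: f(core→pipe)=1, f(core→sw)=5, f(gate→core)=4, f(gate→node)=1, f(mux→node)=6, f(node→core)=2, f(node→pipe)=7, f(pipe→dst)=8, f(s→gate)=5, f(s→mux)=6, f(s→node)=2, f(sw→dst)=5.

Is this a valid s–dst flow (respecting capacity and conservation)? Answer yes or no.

Yes

Every edge has 0 ≤ f(e) ≤ cap(e).
At each intermediate node, inflow equals outflow.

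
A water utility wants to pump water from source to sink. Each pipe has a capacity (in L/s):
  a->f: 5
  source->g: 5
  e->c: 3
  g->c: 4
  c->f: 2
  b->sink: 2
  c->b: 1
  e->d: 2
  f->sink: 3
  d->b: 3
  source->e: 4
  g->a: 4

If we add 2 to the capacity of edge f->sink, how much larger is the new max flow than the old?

Original max flow = 5.
After raising cap(f->sink), augmenting paths through that edge carry 2 more units.
New max flow = 7. Increase = 2.

2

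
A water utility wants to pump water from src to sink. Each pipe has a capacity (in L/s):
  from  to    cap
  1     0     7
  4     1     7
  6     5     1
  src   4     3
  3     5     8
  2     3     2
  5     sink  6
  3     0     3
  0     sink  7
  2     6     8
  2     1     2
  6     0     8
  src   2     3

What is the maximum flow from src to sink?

Augment src→4→1→0→sink: bottleneck 3. Total 3.
Augment src→2→1→0→sink: bottleneck 2. Total 5.
Augment src→2→3→5→sink: bottleneck 1. Total 6.
No augmenting path remains in the residual graph.

6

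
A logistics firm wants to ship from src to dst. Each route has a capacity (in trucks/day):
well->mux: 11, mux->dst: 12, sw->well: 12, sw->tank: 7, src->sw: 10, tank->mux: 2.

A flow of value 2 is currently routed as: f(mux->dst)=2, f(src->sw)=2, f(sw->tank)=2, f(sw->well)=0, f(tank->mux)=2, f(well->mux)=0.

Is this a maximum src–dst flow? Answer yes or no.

Residual path src->sw->well->mux->dst has bottleneck 8 > 0.
Pushing 8 along it raises the flow to 10, so the given flow is not maximum.

No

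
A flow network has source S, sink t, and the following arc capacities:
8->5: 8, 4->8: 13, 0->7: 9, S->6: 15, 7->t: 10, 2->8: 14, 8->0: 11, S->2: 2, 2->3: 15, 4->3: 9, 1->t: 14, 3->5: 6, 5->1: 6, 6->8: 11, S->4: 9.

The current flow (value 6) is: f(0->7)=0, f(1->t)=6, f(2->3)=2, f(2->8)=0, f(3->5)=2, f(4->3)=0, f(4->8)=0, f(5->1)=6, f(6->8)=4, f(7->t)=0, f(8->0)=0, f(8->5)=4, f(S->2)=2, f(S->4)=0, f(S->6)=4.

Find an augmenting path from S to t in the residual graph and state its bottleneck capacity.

Residual along S->6->8->0->7->t: S->6: 11, 6->8: 7, 8->0: 11, 0->7: 9, 7->t: 10.
Bottleneck = min = 7.

S->6->8->0->7->t, bottleneck 7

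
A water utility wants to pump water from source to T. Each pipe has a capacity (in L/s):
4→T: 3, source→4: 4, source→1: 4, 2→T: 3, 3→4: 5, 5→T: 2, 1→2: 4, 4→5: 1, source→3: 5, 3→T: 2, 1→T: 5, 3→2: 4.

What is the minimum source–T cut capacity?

Max flow = 13 (via 5 augmenting paths).
In the residual at optimum, the set reachable from source is {source}.
Cut edges: source→3 (cap 5), source→4 (cap 4), source→1 (cap 4). Sum = 13.

13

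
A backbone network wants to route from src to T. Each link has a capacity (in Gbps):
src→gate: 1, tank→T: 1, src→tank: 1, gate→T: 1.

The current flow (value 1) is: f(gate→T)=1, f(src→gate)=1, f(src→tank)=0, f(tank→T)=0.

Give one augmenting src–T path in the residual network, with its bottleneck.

src→tank→T, bottleneck 1

Residual along src→tank→T: src→tank: 1, tank→T: 1.
Bottleneck = min = 1.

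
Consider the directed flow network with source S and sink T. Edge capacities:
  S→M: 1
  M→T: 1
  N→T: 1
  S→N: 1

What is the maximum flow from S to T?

2

Augment S→M→T: bottleneck 1. Total 1.
Augment S→N→T: bottleneck 1. Total 2.
No augmenting path remains in the residual graph.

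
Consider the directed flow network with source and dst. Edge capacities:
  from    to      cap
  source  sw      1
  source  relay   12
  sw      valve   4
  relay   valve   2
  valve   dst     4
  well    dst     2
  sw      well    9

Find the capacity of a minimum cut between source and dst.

Max flow = 3 (via 2 augmenting paths).
In the residual at optimum, the set reachable from source is {relay, source}.
Cut edges: source→sw (cap 1), relay→valve (cap 2). Sum = 3.

3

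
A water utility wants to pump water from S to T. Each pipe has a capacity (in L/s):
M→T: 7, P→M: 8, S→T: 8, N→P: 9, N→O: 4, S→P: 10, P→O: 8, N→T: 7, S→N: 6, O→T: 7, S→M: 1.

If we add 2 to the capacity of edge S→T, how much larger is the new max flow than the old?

2

Original max flow = 25.
After raising cap(S→T), augmenting paths through that edge carry 2 more units.
New max flow = 27. Increase = 2.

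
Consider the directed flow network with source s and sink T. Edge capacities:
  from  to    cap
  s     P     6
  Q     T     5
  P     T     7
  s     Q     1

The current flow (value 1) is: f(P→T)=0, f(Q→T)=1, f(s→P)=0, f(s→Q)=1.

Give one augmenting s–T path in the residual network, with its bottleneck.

Residual along s→P→T: s→P: 6, P→T: 7.
Bottleneck = min = 6.

s→P→T, bottleneck 6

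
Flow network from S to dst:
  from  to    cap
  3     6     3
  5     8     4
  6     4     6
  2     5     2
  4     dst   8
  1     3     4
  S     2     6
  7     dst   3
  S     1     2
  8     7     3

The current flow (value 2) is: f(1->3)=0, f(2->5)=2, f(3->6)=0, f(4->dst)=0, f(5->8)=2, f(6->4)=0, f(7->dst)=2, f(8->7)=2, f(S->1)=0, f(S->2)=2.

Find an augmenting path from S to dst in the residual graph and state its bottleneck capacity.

S->1->3->6->4->dst, bottleneck 2

Residual along S->1->3->6->4->dst: S->1: 2, 1->3: 4, 3->6: 3, 6->4: 6, 4->dst: 8.
Bottleneck = min = 2.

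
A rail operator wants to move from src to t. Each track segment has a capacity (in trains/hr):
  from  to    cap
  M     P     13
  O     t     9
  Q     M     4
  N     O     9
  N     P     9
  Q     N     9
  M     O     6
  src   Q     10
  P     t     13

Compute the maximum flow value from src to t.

10

Augment src→Q→N→P→t: bottleneck 9. Total 9.
Augment src→Q→M→P→t: bottleneck 1. Total 10.
No augmenting path remains in the residual graph.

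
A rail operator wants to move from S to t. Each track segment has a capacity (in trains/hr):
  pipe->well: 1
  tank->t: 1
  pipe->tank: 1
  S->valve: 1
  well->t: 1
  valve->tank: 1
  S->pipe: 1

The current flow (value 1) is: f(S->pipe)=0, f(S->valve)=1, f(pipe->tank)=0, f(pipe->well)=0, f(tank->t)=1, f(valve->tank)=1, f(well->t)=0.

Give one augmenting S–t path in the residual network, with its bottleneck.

S->pipe->well->t, bottleneck 1

Residual along S->pipe->well->t: S->pipe: 1, pipe->well: 1, well->t: 1.
Bottleneck = min = 1.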